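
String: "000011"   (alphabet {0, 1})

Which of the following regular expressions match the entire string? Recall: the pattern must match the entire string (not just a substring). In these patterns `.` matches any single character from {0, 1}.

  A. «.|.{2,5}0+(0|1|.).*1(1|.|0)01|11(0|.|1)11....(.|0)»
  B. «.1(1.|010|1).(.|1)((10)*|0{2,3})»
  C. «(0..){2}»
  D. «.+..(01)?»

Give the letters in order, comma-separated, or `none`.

C, D

A → no match
B → no match
C → match
D → match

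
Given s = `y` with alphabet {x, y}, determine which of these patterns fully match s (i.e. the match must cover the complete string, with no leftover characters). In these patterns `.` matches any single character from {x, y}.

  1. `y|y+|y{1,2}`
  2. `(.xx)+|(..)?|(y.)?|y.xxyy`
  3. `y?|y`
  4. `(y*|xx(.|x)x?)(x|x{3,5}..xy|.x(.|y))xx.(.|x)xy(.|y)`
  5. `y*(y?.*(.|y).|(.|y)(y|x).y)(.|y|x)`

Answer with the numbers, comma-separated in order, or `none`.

1, 3

1 → match
2 → no match
3 → match
4 → no match
5 → no match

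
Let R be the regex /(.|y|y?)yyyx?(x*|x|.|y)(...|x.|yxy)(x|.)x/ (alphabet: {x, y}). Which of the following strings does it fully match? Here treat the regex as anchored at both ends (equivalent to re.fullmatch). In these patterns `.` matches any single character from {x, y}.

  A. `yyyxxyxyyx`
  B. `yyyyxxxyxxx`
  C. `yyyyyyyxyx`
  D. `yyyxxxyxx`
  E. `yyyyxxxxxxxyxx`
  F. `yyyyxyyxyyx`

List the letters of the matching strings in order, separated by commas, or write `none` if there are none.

A → match
B → match
C → match
D → match
E → match
F → match

A, B, C, D, E, F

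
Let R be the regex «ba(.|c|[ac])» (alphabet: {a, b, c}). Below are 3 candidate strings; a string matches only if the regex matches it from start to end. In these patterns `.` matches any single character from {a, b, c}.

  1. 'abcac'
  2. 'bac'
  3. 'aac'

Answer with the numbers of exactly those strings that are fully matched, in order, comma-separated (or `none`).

2

1 → no match — must start with 'ba'
2 → match
3 → no match — must start with 'ba'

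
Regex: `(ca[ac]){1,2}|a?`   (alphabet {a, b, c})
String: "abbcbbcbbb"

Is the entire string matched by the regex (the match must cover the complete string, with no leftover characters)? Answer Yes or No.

No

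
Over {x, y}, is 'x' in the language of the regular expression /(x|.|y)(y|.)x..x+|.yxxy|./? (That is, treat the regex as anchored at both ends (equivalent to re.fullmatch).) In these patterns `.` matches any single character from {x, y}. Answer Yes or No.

Yes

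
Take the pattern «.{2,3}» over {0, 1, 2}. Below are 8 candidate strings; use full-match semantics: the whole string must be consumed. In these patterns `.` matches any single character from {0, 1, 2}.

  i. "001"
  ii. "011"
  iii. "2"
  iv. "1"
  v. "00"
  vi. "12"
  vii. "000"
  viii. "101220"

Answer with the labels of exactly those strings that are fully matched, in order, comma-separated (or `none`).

i, ii, v, vi, vii

i. "001" → match
ii. "011" → match
iii. "2" → no match
iv. "1" → no match
v. "00" → match
vi. "12" → match
vii. "000" → match
viii. "101220" → no match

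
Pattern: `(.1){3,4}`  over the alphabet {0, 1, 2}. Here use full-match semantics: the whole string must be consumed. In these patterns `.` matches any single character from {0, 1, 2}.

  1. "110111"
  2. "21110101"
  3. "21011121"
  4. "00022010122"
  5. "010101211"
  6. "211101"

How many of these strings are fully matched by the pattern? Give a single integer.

1. "110111" → match
2. "21110101" → match
3. "21011121" → match
4. "00022010122" → no match — must end with "1"
5. "010101211" → no match
6. "211101" → match
Total matched: 4

4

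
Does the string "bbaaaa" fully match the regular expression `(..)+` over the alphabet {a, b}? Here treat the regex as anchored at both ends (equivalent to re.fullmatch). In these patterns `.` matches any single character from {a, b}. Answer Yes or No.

Yes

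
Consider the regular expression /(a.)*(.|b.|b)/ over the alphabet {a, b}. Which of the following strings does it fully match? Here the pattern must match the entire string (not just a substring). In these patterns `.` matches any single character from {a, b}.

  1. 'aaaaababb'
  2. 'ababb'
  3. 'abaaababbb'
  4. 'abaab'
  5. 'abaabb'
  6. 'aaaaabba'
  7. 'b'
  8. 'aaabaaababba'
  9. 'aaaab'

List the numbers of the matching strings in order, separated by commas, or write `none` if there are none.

1 → match
2 → match
3 → match
4 → match
5 → match
6 → match
7 → match
8 → match
9 → match

1, 2, 3, 4, 5, 6, 7, 8, 9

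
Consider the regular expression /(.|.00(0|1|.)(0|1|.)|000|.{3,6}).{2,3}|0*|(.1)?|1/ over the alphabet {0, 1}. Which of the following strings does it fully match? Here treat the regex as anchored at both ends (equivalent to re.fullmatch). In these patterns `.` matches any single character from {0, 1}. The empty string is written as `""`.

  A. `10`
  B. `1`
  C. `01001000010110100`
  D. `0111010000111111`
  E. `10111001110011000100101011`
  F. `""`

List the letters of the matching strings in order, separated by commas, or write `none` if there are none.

A → no match
B → match
C → no match
D → no match
E → no match
F → match

B, F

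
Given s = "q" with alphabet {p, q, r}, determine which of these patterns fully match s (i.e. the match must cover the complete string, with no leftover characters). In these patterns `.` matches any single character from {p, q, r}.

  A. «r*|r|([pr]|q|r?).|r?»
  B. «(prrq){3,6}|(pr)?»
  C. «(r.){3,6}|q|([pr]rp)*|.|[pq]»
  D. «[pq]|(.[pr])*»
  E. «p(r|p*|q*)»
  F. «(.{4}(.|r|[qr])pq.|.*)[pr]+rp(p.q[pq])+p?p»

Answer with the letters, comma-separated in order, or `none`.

A, C, D

A → match
B → no match
C → match
D → match
E → no match — must start with "p"
F → no match — must end with "p"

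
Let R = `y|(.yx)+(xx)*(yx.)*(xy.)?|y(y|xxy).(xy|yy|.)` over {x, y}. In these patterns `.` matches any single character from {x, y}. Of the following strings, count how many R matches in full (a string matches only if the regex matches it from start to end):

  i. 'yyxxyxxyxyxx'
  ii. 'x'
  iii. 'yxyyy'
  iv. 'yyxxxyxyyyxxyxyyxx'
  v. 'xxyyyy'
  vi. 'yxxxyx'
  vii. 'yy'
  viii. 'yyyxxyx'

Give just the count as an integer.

i → match
ii → no match
iii → no match
iv → no match
v → no match
vi → no match
vii → no match
viii → no match
Total matched: 1

1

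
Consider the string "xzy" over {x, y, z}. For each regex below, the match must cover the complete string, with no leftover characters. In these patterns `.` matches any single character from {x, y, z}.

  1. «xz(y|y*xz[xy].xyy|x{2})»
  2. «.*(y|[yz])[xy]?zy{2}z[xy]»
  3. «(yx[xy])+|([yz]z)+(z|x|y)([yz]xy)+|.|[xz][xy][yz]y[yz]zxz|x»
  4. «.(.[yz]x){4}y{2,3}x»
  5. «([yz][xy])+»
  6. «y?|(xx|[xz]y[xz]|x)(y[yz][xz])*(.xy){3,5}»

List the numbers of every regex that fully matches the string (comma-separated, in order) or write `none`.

1

1 → match
2 → no match
3 → no match
4 → no match — must end with "yx"
5 → no match
6 → no match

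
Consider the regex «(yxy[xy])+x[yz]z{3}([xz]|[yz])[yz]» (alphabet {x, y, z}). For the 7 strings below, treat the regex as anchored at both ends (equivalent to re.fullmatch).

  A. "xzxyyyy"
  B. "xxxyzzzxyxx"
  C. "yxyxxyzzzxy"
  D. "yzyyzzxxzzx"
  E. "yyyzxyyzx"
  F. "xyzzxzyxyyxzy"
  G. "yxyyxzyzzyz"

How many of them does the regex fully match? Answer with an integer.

A → no match — must start with "yxy"
B → no match — must start with "yxy"
C → match
D → no match — must start with "yxy"
E → no match — must start with "yxy"
F → no match — must start with "yxy"
G → no match
Total matched: 1

1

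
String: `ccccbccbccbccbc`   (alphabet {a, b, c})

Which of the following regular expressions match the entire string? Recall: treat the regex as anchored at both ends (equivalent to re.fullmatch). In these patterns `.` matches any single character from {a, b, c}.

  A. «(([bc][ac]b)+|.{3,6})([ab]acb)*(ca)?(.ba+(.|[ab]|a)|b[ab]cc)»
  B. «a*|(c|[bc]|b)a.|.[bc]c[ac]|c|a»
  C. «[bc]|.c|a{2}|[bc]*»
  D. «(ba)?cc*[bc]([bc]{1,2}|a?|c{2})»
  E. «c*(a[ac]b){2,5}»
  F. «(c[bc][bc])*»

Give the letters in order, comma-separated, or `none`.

A → no match
B → no match
C → match
D → no match
E → no match — must end with `b`
F → match

C, F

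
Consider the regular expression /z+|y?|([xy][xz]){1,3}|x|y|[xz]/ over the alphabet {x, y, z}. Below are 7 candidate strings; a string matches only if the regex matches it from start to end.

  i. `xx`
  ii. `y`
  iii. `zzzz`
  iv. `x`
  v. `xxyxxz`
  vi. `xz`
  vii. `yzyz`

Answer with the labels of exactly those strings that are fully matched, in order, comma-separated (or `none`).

i, ii, iii, iv, v, vi, vii

i → match
ii → match
iii → match
iv → match
v → match
vi → match
vii → match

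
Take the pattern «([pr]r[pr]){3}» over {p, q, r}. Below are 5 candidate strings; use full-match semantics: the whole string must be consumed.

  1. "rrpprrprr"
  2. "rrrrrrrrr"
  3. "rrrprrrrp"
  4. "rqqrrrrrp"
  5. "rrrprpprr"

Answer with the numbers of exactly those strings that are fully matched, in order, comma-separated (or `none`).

1 → match
2 → match
3 → match
4 → no match
5 → match

1, 2, 3, 5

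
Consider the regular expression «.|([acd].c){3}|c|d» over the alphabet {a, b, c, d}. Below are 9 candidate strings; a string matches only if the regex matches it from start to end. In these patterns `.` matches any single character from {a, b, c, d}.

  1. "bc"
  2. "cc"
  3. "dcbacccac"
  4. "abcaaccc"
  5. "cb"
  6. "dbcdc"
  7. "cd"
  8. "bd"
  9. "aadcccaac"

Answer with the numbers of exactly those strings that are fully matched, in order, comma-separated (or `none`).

1 → no match
2 → no match
3 → no match
4 → no match
5 → no match
6 → no match
7 → no match
8 → no match
9 → no match

none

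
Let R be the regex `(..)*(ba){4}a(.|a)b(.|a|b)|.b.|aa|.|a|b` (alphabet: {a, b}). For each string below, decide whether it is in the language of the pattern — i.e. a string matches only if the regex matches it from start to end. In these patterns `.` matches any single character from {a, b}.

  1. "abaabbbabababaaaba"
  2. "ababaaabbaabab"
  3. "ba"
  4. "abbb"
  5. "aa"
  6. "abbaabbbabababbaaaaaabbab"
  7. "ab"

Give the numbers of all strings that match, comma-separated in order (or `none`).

1, 5

1 → match
2 → no match
3 → no match
4 → no match
5 → match
6 → no match
7 → no match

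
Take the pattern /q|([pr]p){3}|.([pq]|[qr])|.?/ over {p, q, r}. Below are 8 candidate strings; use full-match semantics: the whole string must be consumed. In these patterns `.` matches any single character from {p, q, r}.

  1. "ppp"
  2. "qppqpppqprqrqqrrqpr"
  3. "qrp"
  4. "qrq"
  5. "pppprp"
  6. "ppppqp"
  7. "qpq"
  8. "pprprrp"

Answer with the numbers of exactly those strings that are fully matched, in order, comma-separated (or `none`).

5

1. "ppp" → no match
2 → no match
3. "qrp" → no match
4. "qrq" → no match
5. "pppprp" → match
6. "ppppqp" → no match
7. "qpq" → no match
8. "pprprrp" → no match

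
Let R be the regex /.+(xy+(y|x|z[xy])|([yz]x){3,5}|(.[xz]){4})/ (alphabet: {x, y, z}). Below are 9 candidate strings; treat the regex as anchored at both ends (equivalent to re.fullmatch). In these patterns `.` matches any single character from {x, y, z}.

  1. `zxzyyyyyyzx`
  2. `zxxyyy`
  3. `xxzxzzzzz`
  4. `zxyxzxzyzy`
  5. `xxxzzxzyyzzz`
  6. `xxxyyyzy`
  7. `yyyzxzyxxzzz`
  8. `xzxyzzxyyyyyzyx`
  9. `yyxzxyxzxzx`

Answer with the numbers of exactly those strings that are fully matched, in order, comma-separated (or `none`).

2, 3, 6, 7, 9

1 → no match
2 → match
3 → match
4 → no match
5 → no match
6 → match
7 → match
8 → no match
9 → match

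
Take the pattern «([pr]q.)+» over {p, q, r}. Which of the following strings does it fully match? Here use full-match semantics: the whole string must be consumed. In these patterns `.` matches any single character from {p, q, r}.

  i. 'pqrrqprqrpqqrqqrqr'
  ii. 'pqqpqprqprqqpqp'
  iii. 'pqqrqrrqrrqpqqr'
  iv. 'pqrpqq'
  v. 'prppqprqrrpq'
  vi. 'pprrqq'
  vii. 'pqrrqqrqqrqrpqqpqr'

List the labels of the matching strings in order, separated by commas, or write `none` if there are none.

i, ii, iv, vii

i → match
ii → match
iii → no match
iv → match
v → no match
vi → no match
vii → match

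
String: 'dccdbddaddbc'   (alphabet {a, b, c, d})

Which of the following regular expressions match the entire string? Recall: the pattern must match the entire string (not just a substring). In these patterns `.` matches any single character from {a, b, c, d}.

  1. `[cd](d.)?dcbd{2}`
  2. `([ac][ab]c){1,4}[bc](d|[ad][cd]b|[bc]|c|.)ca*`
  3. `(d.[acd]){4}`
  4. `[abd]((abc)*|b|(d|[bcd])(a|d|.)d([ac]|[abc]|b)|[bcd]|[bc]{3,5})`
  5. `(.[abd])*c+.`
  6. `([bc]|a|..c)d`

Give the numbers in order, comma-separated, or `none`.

1 → no match — must end with 'd'
2 → no match
3 → match
4 → no match
5 → no match
6 → no match — must end with 'd'

3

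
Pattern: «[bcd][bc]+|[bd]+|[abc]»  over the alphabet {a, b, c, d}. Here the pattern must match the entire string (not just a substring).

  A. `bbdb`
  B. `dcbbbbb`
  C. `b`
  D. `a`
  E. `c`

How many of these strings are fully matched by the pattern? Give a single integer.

A → match
B → match
C → match
D → match
E → match
Total matched: 5

5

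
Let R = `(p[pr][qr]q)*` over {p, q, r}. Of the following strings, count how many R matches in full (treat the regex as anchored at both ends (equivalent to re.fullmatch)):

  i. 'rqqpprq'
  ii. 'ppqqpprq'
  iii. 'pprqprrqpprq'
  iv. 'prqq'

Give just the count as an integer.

3

i → no match
ii → match
iii → match
iv → match
Total matched: 3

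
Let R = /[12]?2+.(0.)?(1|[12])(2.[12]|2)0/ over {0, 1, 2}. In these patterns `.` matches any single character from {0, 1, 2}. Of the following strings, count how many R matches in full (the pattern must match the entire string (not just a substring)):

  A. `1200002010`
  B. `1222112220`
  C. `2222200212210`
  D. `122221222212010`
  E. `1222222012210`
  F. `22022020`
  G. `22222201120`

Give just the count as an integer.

A. `1200002010` → no match
B. `1222112220` → match
C → match
D → no match
E → match
F. `22022020` → match
G. `22222201120` → match
Total matched: 5

5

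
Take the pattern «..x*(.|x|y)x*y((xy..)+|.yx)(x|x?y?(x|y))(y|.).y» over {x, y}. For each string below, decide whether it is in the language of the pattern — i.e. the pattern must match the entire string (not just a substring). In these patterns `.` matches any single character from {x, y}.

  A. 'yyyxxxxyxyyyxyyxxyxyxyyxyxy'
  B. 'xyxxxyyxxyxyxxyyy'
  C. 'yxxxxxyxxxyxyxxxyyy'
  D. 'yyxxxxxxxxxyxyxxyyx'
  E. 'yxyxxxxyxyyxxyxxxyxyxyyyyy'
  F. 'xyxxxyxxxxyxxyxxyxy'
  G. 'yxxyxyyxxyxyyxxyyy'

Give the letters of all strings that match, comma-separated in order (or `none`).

A → no match
B → no match
C → match
D → no match — must end with 'y'
E → match
F → no match
G → no match

C, E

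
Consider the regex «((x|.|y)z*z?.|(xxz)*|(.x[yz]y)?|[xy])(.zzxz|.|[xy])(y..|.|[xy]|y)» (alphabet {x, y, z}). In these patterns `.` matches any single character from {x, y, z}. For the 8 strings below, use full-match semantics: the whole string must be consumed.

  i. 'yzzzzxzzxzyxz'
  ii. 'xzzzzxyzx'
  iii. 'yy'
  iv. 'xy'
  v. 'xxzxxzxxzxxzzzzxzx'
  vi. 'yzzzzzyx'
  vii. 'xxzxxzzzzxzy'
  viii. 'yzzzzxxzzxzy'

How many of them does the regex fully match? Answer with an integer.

8

i → match
ii → match
iii → match
iv → match
v → match
vi → match
vii → match
viii → match
Total matched: 8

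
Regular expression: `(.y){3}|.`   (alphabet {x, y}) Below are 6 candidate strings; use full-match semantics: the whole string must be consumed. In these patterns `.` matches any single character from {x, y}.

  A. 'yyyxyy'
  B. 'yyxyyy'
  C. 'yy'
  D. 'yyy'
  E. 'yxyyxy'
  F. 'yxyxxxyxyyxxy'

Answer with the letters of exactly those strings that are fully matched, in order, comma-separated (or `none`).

B

A → no match
B → match
C → no match
D → no match
E → no match
F → no match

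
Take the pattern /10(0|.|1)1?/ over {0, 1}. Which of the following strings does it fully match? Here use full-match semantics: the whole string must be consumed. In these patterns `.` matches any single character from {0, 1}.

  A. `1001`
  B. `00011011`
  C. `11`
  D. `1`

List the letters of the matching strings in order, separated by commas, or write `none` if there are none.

A

A → match
B → no match — must start with `10`
C → no match — must start with `10`
D → no match — must start with `10`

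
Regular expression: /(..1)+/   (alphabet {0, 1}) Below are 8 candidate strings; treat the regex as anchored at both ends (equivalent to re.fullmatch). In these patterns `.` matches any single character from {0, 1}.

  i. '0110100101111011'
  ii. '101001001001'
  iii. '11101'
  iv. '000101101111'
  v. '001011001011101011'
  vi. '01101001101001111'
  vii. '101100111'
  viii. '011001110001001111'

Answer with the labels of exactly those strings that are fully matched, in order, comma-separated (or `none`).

i → no match
ii → match
iii → no match
iv → no match
v → match
vi → no match
vii → no match
viii → no match

ii, v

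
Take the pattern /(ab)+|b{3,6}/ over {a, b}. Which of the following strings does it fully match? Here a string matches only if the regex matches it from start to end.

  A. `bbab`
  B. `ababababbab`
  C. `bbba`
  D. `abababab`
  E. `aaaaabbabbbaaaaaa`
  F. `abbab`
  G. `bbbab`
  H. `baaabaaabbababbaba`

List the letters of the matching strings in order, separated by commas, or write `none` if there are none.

A → no match
B → no match
C → no match
D → match
E → no match
F → no match
G → no match
H → no match

D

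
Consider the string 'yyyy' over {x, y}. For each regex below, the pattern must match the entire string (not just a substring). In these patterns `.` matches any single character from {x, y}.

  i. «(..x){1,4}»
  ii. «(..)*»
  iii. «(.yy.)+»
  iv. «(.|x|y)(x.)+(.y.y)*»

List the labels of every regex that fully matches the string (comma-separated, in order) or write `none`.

i → no match — must end with 'x'
ii → match
iii → match
iv → no match

ii, iii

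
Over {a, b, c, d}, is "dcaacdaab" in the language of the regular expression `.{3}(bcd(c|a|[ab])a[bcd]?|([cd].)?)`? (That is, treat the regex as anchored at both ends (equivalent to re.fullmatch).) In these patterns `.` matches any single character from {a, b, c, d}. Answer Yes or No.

No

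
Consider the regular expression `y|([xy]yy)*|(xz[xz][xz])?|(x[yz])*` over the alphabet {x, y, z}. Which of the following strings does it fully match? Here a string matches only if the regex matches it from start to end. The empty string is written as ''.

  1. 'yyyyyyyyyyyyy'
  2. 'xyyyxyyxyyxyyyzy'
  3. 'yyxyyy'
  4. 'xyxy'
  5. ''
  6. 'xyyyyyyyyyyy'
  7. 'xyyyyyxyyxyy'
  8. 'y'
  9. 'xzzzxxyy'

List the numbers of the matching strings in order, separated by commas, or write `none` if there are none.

4, 5, 6, 7, 8

1 → no match
2 → no match
3 → no match
4 → match
5 → match
6 → match
7 → match
8 → match
9 → no match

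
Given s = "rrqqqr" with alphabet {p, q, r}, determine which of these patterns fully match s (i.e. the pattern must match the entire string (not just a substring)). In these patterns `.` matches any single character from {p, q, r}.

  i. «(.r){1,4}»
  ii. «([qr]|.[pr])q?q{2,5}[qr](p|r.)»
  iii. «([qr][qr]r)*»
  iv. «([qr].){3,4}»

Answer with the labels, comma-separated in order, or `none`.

iv

i → no match
ii → no match
iii → no match
iv → match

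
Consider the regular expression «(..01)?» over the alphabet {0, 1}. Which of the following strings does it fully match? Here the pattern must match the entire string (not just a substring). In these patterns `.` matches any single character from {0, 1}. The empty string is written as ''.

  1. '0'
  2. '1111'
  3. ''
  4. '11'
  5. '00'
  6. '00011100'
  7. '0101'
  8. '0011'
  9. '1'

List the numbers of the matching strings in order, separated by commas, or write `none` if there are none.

3, 7

1. '0' → no match
2. '1111' → no match
3. '' → match
4. '11' → no match
5. '00' → no match
6. '00011100' → no match
7. '0101' → match
8. '0011' → no match
9. '1' → no match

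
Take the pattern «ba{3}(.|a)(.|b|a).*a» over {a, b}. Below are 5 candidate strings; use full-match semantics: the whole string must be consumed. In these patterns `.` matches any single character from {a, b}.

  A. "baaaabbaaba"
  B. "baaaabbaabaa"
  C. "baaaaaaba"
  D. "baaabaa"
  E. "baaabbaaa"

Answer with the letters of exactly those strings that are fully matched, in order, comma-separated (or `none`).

A, B, C, D, E

A → match
B → match
C → match
D → match
E → match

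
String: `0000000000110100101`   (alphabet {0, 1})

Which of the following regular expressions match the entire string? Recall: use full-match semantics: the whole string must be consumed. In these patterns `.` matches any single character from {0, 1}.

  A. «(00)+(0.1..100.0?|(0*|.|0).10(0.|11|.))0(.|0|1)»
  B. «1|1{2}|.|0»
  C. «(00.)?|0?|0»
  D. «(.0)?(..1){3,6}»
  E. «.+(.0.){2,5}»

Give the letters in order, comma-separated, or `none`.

A → match
B → no match
C → no match
D → no match
E → match

A, E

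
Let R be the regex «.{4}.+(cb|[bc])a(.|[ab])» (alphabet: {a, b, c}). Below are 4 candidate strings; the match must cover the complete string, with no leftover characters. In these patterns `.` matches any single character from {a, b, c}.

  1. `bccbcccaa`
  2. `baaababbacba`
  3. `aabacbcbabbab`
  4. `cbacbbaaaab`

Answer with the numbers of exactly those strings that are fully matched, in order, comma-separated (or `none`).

1, 3

1 → match
2 → no match
3 → match
4 → no match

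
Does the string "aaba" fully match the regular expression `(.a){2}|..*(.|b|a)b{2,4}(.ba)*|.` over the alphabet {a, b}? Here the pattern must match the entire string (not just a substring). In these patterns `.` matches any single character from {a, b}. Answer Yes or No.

Yes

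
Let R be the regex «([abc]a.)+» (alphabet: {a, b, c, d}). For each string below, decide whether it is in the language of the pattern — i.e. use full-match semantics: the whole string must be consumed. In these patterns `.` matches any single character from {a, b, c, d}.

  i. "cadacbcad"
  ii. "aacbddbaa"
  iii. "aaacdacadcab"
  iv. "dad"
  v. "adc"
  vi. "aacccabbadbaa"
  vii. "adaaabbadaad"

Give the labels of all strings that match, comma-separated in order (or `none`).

none

i → no match
ii → no match
iii → no match
iv → no match
v → no match
vi → no match
vii → no match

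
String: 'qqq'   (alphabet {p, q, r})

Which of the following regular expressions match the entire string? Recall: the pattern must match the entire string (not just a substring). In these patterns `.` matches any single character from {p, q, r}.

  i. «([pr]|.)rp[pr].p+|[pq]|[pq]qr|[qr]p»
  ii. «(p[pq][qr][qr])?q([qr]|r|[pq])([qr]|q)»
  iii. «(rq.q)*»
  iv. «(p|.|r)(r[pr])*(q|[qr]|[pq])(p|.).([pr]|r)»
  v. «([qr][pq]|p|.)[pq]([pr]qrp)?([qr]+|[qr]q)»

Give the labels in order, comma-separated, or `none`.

i → no match
ii → match
iii → no match
iv → no match
v → match

ii, v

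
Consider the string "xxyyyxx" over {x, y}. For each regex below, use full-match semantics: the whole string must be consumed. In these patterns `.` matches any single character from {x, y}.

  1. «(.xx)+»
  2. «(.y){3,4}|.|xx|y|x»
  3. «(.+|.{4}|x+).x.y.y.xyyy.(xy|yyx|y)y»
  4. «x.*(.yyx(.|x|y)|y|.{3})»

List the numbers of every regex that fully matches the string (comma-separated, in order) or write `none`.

4

1 → no match
2 → no match
3 → no match — must end with "y"
4 → match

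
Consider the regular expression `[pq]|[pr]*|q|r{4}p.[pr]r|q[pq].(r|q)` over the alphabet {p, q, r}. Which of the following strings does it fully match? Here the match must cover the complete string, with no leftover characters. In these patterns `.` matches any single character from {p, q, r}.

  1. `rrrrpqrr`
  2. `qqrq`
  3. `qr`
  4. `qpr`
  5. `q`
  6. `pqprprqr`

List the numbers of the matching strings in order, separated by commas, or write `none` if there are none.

1. `rrrrpqrr` → match
2. `qqrq` → match
3. `qr` → no match
4. `qpr` → no match
5. `q` → match
6. `pqprprqr` → no match

1, 2, 5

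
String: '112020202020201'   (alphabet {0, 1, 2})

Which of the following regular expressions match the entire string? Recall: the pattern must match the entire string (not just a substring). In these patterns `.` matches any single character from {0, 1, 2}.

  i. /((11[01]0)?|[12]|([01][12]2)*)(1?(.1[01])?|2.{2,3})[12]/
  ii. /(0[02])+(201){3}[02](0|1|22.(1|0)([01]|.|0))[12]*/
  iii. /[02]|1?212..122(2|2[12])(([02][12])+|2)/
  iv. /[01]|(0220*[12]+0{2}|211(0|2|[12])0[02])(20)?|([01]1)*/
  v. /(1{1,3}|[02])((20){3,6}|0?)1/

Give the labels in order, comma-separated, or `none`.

v

i → no match
ii → no match — must start with '0'
iii → no match
iv → no match
v → match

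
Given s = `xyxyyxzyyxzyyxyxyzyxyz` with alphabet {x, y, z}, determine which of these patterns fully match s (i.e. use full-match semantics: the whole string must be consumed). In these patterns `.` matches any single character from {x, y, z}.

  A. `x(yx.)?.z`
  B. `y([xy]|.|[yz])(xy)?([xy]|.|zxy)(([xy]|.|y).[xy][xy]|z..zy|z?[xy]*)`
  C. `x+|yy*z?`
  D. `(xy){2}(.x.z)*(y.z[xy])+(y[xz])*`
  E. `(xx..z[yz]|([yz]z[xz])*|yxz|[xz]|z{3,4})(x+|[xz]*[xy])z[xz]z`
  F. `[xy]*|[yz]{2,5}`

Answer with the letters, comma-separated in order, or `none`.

D

A → no match
B → no match — must start with `y`
C → no match
D → match
E → no match
F → no match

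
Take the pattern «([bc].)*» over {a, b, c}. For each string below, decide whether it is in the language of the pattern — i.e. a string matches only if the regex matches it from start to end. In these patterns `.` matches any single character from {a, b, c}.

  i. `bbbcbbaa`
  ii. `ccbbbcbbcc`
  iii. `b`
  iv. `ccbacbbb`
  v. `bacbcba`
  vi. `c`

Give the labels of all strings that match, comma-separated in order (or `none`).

i → no match
ii → match
iii → no match
iv → match
v → no match
vi → no match

ii, iv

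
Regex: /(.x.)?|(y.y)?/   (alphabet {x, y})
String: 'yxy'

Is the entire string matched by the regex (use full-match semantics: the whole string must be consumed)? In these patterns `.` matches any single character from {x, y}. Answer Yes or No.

Yes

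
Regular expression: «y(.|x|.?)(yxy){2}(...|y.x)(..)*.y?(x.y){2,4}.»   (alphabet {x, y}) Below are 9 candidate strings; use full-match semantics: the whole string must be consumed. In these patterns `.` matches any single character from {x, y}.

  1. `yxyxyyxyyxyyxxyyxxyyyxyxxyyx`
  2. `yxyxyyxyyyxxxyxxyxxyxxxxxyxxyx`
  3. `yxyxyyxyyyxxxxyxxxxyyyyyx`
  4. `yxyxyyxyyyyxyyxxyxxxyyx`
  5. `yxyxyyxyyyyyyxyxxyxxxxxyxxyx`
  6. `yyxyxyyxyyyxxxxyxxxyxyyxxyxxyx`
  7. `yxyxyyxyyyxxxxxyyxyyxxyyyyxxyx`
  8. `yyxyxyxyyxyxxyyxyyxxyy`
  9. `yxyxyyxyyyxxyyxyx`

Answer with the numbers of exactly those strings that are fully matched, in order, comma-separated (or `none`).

none

1 → no match
2 → no match
3 → no match
4 → no match
5 → no match
6 → no match
7 → no match
8 → no match
9 → no match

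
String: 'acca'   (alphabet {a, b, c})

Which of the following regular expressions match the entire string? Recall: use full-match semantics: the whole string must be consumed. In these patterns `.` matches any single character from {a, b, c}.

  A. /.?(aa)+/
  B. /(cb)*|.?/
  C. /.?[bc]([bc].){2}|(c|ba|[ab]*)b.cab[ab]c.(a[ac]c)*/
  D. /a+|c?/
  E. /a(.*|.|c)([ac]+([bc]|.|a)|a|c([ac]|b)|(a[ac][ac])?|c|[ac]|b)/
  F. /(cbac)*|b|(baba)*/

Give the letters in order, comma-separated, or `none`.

E

A → no match — must end with 'aa'
B → no match
C → no match
D → no match
E → match
F → no match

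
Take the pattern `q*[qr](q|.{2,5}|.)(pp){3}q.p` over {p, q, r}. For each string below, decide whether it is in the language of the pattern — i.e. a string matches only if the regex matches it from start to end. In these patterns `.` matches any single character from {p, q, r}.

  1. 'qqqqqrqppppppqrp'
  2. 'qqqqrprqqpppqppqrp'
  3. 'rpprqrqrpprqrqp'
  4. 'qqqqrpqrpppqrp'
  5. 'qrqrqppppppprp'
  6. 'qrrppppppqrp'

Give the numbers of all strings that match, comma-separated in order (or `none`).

1 → match
2 → no match
3 → no match
4 → no match
5 → no match
6 → match

1, 6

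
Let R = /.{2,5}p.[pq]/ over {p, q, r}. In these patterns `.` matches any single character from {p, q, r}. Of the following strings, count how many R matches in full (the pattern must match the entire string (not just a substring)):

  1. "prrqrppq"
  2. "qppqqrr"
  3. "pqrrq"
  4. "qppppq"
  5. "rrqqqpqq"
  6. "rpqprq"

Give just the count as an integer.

1 → match
2 → no match
3 → no match
4 → match
5 → match
6 → match
Total matched: 4

4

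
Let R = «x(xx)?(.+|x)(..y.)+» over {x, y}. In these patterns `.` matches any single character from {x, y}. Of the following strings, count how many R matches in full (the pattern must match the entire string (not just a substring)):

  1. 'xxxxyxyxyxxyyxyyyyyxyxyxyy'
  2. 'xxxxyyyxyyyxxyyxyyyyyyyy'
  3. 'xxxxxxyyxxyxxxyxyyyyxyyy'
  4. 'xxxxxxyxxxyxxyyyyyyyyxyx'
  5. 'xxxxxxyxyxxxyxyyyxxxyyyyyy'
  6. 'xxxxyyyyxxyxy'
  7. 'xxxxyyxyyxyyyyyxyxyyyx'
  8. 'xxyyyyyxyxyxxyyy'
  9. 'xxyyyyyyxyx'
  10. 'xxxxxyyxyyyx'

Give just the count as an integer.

9

1 → match
2 → match
3 → match
4 → match
5 → match
6 → no match
7 → match
8 → match
9 → match
10 → match
Total matched: 9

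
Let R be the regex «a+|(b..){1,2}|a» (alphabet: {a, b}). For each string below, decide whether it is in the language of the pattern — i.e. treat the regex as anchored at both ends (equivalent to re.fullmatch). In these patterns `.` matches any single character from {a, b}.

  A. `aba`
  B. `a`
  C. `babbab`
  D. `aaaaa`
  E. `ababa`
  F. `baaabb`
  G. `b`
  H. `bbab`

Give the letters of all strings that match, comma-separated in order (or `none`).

B, C, D

A → no match
B → match
C → match
D → match
E → no match
F → no match
G → no match
H → no match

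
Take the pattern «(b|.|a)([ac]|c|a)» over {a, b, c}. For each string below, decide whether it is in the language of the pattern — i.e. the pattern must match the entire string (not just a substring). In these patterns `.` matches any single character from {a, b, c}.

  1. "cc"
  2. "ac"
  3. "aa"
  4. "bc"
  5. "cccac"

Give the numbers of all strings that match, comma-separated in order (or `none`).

1, 2, 3, 4

1 → match
2 → match
3 → match
4 → match
5 → no match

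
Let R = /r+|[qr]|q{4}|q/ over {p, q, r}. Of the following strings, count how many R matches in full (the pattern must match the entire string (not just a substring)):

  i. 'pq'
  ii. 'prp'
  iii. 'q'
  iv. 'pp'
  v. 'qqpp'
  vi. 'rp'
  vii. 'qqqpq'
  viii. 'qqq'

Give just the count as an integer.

i → no match
ii → no match
iii → match
iv → no match
v → no match
vi → no match
vii → no match
viii → no match
Total matched: 1

1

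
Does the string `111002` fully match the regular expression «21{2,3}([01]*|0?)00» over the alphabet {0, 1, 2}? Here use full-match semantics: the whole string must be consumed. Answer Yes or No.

No

Every match must start with `21`, but `111002` does not.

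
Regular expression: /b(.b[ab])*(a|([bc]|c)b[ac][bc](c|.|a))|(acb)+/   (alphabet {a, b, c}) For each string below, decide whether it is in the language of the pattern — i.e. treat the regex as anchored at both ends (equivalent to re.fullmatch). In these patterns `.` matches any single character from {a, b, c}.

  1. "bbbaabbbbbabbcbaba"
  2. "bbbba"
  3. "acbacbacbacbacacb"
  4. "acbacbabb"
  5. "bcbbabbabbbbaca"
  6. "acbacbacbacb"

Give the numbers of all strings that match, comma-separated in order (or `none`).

1 → match
2 → match
3 → no match
4 → no match
5 → match
6 → match

1, 2, 5, 6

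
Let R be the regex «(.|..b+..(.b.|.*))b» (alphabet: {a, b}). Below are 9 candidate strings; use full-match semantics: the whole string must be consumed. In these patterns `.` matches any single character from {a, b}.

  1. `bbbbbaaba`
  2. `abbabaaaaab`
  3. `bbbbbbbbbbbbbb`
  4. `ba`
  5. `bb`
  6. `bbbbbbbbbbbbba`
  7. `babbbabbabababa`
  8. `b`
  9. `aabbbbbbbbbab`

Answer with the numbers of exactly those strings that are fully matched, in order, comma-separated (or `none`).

1 → no match — must end with `b`
2 → match
3 → match
4 → no match — must end with `b`
5 → match
6 → no match — must end with `b`
7 → no match — must end with `b`
8 → no match
9 → match

2, 3, 5, 9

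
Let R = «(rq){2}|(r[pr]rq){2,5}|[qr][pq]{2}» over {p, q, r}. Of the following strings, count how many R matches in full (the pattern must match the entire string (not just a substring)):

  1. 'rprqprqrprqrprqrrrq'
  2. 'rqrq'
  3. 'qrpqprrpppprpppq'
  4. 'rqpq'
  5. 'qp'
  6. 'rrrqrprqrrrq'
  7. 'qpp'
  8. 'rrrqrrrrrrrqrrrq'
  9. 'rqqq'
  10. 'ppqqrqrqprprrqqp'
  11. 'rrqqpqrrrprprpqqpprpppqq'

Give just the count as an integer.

1 → no match
2 → match
3 → no match
4 → no match
5 → no match
6 → match
7 → match
8 → no match
9 → no match
10 → no match
11 → no match
Total matched: 3

3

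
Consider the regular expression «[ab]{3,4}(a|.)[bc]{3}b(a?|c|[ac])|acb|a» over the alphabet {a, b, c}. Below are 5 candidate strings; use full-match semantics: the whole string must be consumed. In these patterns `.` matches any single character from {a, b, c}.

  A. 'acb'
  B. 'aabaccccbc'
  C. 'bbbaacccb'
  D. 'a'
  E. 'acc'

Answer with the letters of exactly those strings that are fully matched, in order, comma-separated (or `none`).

A, B, C, D

A → match
B → match
C → match
D → match
E → no match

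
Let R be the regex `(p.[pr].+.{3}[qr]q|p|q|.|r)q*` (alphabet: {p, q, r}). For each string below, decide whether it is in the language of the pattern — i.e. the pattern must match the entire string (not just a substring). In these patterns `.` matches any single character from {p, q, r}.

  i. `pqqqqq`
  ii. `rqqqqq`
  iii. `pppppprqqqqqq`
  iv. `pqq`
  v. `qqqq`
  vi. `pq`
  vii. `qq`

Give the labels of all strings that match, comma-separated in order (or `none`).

i, ii, iii, iv, v, vi, vii

i. `pqqqqq` → match
ii. `rqqqqq` → match
iii → match
iv. `pqq` → match
v. `qqqq` → match
vi. `pq` → match
vii. `qq` → match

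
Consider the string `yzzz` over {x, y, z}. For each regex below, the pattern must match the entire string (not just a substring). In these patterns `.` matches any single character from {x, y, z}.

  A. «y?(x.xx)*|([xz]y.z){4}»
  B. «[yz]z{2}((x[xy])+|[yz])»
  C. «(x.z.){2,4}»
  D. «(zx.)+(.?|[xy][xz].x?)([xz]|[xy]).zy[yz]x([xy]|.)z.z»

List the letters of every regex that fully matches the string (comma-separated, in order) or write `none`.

B

A → no match
B → match
C → no match — must start with `x`
D → no match — must start with `zx`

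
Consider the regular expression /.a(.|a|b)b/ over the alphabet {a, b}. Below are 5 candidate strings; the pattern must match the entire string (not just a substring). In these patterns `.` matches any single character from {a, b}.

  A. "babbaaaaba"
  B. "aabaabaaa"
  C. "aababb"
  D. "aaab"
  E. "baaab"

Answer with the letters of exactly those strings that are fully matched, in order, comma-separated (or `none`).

D

A → no match — must end with "b"
B → no match — must end with "b"
C → no match
D → match
E → no match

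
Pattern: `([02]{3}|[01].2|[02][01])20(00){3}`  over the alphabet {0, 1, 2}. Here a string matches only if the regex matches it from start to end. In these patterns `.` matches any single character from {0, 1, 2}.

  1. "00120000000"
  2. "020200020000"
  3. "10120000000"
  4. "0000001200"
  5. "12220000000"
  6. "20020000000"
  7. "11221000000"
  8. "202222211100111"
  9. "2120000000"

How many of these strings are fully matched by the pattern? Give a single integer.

3

1 → no match
2 → no match
3 → no match
4 → no match
5 → match
6 → match
7 → no match
8 → no match — must end with "00"
9 → match
Total matched: 3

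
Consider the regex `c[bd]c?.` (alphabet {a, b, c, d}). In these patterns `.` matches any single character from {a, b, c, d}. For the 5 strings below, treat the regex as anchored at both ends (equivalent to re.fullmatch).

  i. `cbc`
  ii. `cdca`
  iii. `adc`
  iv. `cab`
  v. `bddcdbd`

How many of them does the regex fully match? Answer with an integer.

i → match
ii → match
iii → no match — must start with `c`
iv → no match
v → no match — must start with `c`
Total matched: 2

2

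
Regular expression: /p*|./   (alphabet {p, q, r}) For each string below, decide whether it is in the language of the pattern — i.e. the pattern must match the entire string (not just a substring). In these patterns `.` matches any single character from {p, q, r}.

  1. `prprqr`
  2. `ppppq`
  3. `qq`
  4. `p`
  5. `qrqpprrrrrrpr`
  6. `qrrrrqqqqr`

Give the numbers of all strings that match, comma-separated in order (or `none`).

4

1 → no match
2 → no match
3 → no match
4 → match
5 → no match
6 → no match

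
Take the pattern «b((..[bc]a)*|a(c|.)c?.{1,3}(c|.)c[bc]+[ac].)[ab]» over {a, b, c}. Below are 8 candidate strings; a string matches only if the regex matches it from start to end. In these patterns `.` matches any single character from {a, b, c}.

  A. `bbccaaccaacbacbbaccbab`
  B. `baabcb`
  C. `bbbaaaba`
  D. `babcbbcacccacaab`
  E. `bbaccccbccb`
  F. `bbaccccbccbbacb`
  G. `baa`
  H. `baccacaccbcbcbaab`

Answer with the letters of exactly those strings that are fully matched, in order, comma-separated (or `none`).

A → match
B → no match
C → no match
D → no match
E → no match
F → no match
G → no match
H → match

A, H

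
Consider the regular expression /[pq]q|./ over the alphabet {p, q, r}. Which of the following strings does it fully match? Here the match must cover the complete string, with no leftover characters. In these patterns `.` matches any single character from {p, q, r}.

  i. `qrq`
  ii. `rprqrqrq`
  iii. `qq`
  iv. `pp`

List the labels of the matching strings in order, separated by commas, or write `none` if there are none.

i. `qrq` → no match
ii. `rprqrqrq` → no match
iii. `qq` → match
iv. `pp` → no match

iii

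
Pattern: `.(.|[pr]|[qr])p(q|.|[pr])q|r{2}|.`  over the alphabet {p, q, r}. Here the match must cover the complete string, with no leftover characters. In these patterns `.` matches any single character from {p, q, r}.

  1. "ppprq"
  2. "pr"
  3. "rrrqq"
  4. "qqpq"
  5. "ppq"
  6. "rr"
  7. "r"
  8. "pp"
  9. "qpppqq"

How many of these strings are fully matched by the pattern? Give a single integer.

3

1 → match
2 → no match
3 → no match
4 → no match
5 → no match
6 → match
7 → match
8 → no match
9 → no match
Total matched: 3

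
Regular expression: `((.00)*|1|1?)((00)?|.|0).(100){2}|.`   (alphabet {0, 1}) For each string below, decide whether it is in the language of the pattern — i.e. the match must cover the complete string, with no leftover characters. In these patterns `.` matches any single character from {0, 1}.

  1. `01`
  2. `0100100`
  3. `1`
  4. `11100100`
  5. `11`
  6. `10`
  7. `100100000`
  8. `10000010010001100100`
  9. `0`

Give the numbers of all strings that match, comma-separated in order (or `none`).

2, 3, 4, 8, 9

1 → no match
2 → match
3 → match
4 → match
5 → no match
6 → no match
7 → no match
8 → match
9 → match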